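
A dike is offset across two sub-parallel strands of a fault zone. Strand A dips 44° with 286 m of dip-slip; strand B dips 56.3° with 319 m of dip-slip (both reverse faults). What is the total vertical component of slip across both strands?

throw_A = 286 × sin(44°) = 198.7 m
throw_B = 319 × sin(56.3°) = 265.4 m
total = 198.7 + 265.4 = 464 m

464 m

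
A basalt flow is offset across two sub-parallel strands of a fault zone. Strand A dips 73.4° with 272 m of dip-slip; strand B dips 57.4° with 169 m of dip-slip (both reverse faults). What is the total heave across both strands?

169 m

heave_A = 272 × cos(73.4°) = 77.71 m
heave_B = 169 × cos(57.4°) = 91.05 m
total = 77.71 + 91.05 = 169 m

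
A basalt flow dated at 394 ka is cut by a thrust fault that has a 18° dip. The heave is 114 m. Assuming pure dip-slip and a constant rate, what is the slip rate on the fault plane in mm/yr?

0.304 mm/yr

dip-slip = heave / cos(dip) = 114 m / cos(18°) = 119.9 m
rate = 119.9 m / 394 ka = 0.000304 m/yr = 0.304 mm/yr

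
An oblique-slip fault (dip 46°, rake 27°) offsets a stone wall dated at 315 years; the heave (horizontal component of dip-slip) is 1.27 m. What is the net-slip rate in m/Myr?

12800 m/Myr

dip-slip = heave / cos(dip) = 1.27 / cos(46°) = 1.828 m
net slip = dip-slip / sin(rake) = 1.828 / sin(27°) = 4.027 m
rate = 4.027 m / 315 years = 0.0128 m/yr = 12800 m/Myr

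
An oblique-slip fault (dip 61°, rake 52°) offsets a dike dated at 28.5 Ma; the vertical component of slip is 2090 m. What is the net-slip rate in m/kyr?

0.106 m/kyr

dip-slip = throw / sin(dip) = 2090 / sin(61°) = 2390 m
net slip = dip-slip / sin(rake) = 2390 / sin(52°) = 3032 m
rate = 3032 m / 28.5 Ma = 0.000106 m/yr = 0.106 m/kyr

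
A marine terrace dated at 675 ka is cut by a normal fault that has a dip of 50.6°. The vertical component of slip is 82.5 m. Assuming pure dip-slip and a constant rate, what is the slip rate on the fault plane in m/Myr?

dip-slip = throw / sin(dip) = 82.5 m / sin(50.6°) = 106.8 m
rate = 106.8 m / 675 ka = 0.000158 m/yr = 158 m/Myr

158 m/Myr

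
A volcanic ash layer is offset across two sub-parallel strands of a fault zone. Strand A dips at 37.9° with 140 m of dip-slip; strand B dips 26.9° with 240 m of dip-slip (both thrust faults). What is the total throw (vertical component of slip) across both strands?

195 m

throw_A = 140 × sin(37.9°) = 86 m
throw_B = 240 × sin(26.9°) = 108.6 m
total = 86 + 108.6 = 195 m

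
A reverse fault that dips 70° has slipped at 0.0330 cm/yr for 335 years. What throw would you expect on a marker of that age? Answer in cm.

10.4 cm

dip-slip = rate × time = 0.0330 cm/yr × 335 years = 0.1105 m
throw = dip-slip × sin(dip) = 0.1105 × sin(70°) = 0.104 m = 10.4 cm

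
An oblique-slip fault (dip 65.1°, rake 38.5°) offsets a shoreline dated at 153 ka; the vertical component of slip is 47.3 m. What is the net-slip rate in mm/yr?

0.548 mm/yr

dip-slip = throw / sin(dip) = 47.3 / sin(65.1°) = 52.15 m
net slip = dip-slip / sin(rake) = 52.15 / sin(38.5°) = 83.77 m
rate = 83.77 m / 153 ka = 0.000548 m/yr = 0.548 mm/yr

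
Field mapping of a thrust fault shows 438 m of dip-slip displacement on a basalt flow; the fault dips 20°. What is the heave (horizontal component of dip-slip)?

412 m

heave = dip-slip × cos(dip) = 438 m × cos(20°) = 412 m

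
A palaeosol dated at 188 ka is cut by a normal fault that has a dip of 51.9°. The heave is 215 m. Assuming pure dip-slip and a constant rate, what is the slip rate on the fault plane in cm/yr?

0.185 cm/yr

dip-slip = heave / cos(dip) = 215 m / cos(51.9°) = 348.4 m
rate = 348.4 m / 188 ka = 0.00185 m/yr = 0.185 cm/yr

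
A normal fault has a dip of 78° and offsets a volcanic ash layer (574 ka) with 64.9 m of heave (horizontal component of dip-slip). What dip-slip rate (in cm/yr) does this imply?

0.0544 cm/yr

dip-slip = heave / cos(dip) = 64.9 m / cos(78°) = 312.2 m
rate = 312.2 m / 574 ka = 0.000544 m/yr = 0.0544 cm/yr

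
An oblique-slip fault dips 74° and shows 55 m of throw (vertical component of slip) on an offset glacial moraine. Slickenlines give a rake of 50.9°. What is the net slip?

dip-slip = throw / sin(dip) = 55 / sin(74°) = 57.22 m
net slip = dip-slip / sin(rake) = 57.22 / sin(50.9°) = 73.7 m

73.7 m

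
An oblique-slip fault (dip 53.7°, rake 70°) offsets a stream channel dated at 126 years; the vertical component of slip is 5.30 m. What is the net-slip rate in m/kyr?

dip-slip = throw / sin(dip) = 5.30 / sin(53.7°) = 6.576 m
net slip = dip-slip / sin(rake) = 6.576 / sin(70°) = 6.998 m
rate = 6.998 m / 126 years = 0.0555 m/yr = 55.5 m/kyr

55.5 m/kyr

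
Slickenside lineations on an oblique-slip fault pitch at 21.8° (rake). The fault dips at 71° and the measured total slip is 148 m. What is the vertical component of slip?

dip-slip = net slip × sin(rake) = 148 m × sin(21.8°) = 54.96 m
throw = dip-slip × sin(dip) = 54.96 × sin(71°) = 52 m

52 m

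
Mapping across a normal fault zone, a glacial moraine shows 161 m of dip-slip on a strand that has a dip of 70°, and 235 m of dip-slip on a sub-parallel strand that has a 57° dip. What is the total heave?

183 m

heave_A = 161 × cos(70°) = 55.07 m
heave_B = 235 × cos(57°) = 128 m
total = 55.07 + 128 = 183 m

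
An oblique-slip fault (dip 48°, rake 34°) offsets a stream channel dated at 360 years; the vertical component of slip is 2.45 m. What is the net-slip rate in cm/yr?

dip-slip = throw / sin(dip) = 2.45 / sin(48°) = 3.297 m
net slip = dip-slip / sin(rake) = 3.297 / sin(34°) = 5.896 m
rate = 5.896 m / 360 years = 0.0164 m/yr = 1.64 cm/yr

1.64 cm/yr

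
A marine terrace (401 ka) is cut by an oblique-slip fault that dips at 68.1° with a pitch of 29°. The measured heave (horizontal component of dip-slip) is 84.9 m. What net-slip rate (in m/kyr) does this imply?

dip-slip = heave / cos(dip) = 84.9 / cos(68.1°) = 227.6 m
net slip = dip-slip / sin(rake) = 227.6 / sin(29°) = 469.5 m
rate = 469.5 m / 401 ka = 0.00117 m/yr = 1.17 m/kyr

1.17 m/kyr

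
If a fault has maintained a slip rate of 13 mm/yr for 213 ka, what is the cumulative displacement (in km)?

2.77 km

slip = rate × time = 13 mm/yr × 213 ka = 2770 m = 2.77 km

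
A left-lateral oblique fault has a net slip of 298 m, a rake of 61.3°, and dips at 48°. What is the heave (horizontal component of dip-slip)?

175 m

dip-slip = net slip × sin(rake) = 298 m × sin(61.3°) = 261.4 m
heave = dip-slip × cos(dip) = 261.4 × cos(48°) = 175 m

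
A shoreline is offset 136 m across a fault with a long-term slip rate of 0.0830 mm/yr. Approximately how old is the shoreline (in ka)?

1640 ka

age = offset / rate = 136 m / (0.0830 mm/yr) = 1.64e+06 yr = 1640 ka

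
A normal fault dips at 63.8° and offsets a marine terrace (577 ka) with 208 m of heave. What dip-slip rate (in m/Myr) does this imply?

816 m/Myr

dip-slip = heave / cos(dip) = 208 m / cos(63.8°) = 471.1 m
rate = 471.1 m / 577 ka = 0.000816 m/yr = 816 m/Myr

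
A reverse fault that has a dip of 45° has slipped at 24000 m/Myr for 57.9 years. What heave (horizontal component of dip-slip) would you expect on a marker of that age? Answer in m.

dip-slip = rate × time = 24000 m/Myr × 57.9 years = 1.390 m
heave = dip-slip × cos(dip) = 1.390 × cos(45°) = 0.983 m

0.983 m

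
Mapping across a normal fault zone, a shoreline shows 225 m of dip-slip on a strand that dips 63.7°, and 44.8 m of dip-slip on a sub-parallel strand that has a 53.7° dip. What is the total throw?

throw_A = 225 × sin(63.7°) = 201.7 m
throw_B = 44.8 × sin(53.7°) = 36.11 m
total = 201.7 + 36.11 = 238 m

238 m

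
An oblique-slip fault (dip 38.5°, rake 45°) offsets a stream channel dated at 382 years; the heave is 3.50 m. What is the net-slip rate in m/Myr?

16600 m/Myr

dip-slip = heave / cos(dip) = 3.50 / cos(38.5°) = 4.472 m
net slip = dip-slip / sin(rake) = 4.472 / sin(45°) = 6.325 m
rate = 6.325 m / 382 years = 0.0166 m/yr = 16600 m/Myr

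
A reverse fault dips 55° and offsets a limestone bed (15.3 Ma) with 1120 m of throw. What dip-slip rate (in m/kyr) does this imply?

dip-slip = throw / sin(dip) = 1120 m / sin(55°) = 1367 m
rate = 1367 m / 15.3 Ma = 0.0000894 m/yr = 0.0894 m/kyr

0.0894 m/kyr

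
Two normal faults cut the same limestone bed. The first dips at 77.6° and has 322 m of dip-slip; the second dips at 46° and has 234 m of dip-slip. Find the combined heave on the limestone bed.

232 m

heave_A = 322 × cos(77.6°) = 69.14 m
heave_B = 234 × cos(46°) = 162.6 m
total = 69.14 + 162.6 = 232 m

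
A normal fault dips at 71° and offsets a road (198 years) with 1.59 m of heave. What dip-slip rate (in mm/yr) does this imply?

24.7 mm/yr

dip-slip = heave / cos(dip) = 1.59 m / cos(71°) = 4.884 m
rate = 4.884 m / 198 years = 0.0247 m/yr = 24.7 mm/yr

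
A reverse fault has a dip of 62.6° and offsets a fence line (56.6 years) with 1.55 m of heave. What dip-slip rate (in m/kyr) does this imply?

59.5 m/kyr

dip-slip = heave / cos(dip) = 1.55 m / cos(62.6°) = 3.368 m
rate = 3.368 m / 56.6 years = 0.0595 m/yr = 59.5 m/kyr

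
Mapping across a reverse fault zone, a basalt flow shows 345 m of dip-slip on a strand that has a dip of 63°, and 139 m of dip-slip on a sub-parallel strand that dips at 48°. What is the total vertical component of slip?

411 m

throw_A = 345 × sin(63°) = 307.4 m
throw_B = 139 × sin(48°) = 103.3 m
total = 307.4 + 103.3 = 411 m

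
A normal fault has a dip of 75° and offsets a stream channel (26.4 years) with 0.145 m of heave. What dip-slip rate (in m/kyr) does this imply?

21.2 m/kyr

dip-slip = heave / cos(dip) = 0.145 m / cos(75°) = 0.5602 m
rate = 0.5602 m / 26.4 years = 0.0212 m/yr = 21.2 m/kyr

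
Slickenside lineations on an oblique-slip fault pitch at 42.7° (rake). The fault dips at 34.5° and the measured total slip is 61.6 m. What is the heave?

34.4 m

dip-slip = net slip × sin(rake) = 61.6 m × sin(42.7°) = 41.77 m
heave = dip-slip × cos(dip) = 41.77 × cos(34.5°) = 34.4 m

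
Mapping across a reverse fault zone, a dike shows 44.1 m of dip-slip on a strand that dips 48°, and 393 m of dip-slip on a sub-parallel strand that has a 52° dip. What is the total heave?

heave_A = 44.1 × cos(48°) = 29.51 m
heave_B = 393 × cos(52°) = 242 m
total = 29.51 + 242 = 271 m

271 m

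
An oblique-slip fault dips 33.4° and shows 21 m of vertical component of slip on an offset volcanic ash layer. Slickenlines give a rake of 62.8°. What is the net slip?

dip-slip = throw / sin(dip) = 21 / sin(33.4°) = 38.15 m
net slip = dip-slip / sin(rake) = 38.15 / sin(62.8°) = 42.9 m

42.9 m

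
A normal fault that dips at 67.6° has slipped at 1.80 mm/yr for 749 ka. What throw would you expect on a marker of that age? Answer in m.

1250 m

dip-slip = rate × time = 1.80 mm/yr × 749 ka = 1348 m
throw = dip-slip × sin(dip) = 1348 × sin(67.6°) = 1250 m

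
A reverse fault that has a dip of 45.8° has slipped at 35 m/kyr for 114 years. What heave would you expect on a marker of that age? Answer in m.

2.78 m

dip-slip = rate × time = 35 m/kyr × 114 years = 3.990 m
heave = dip-slip × cos(dip) = 3.990 × cos(45.8°) = 2.78 m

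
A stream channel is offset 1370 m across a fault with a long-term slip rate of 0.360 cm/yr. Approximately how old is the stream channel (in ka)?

381 ka

age = offset / rate = 1370 m / (0.360 cm/yr) = 381000 yr = 381 ka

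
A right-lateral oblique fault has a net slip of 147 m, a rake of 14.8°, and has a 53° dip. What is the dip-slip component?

dip-slip = net slip × sin(rake) = 147 m × sin(14.8°) = 37.6 m

37.6 m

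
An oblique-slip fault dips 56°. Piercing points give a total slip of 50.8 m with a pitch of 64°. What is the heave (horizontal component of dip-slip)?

dip-slip = net slip × sin(rake) = 50.8 m × sin(64°) = 45.66 m
heave = dip-slip × cos(dip) = 45.66 × cos(56°) = 25.5 m

25.5 m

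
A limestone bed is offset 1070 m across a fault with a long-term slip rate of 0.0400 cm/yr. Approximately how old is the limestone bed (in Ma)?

age = offset / rate = 1070 m / (0.0400 cm/yr) = 2.68e+06 yr = 2.67 Ma

2.67 Ma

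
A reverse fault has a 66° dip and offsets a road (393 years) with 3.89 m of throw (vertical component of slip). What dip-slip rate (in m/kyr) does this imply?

10.8 m/kyr

dip-slip = throw / sin(dip) = 3.89 m / sin(66°) = 4.258 m
rate = 4.258 m / 393 years = 0.0108 m/yr = 10.8 m/kyr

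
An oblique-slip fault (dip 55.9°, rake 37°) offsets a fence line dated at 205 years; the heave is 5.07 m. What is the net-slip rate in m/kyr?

73.3 m/kyr

dip-slip = heave / cos(dip) = 5.07 / cos(55.9°) = 9.043 m
net slip = dip-slip / sin(rake) = 9.043 / sin(37°) = 15.03 m
rate = 15.03 m / 205 years = 0.0733 m/yr = 73.3 m/kyr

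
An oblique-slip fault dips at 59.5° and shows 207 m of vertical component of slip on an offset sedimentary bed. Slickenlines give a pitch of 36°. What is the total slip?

409 m

dip-slip = throw / sin(dip) = 207 / sin(59.5°) = 240.2 m
net slip = dip-slip / sin(rake) = 240.2 / sin(36°) = 409 m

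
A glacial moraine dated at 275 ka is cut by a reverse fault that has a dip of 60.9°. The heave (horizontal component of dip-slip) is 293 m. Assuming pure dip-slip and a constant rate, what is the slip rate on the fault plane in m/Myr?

2190 m/Myr

dip-slip = heave / cos(dip) = 293 m / cos(60.9°) = 602.5 m
rate = 602.5 m / 275 ka = 0.00219 m/yr = 2190 m/Myr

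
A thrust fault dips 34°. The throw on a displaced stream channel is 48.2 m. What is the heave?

heave = throw / tan(dip) = 48.2 / tan(34°) = 71.5 m

71.5 m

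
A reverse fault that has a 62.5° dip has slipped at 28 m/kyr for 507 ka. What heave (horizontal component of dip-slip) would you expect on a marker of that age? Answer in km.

6.55 km

dip-slip = rate × time = 28 m/kyr × 507 ka = 14200 m
heave = dip-slip × cos(dip) = 14200 × cos(62.5°) = 6550 m = 6.55 km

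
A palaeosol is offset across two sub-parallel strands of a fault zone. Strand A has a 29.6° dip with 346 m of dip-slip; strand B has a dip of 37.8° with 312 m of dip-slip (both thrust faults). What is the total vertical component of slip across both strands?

throw_A = 346 × sin(29.6°) = 170.9 m
throw_B = 312 × sin(37.8°) = 191.2 m
total = 170.9 + 191.2 = 362 m

362 m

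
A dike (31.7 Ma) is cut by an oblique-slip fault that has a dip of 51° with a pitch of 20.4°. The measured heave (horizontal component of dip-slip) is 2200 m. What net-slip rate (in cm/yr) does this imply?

0.0316 cm/yr

dip-slip = heave / cos(dip) = 2200 / cos(51°) = 3496 m
net slip = dip-slip / sin(rake) = 3496 / sin(20.4°) = 10030 m
rate = 10030 m / 31.7 Ma = 0.000316 m/yr = 0.0316 cm/yr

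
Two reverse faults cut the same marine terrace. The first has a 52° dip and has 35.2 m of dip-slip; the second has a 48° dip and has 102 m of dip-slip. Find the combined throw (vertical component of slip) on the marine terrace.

throw_A = 35.2 × sin(52°) = 27.74 m
throw_B = 102 × sin(48°) = 75.80 m
total = 27.74 + 75.80 = 104 m

104 m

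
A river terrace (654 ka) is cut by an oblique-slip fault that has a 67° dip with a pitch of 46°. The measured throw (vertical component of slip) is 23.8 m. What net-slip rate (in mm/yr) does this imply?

0.0550 mm/yr

dip-slip = throw / sin(dip) = 23.8 / sin(67°) = 25.86 m
net slip = dip-slip / sin(rake) = 25.86 / sin(46°) = 35.94 m
rate = 35.94 m / 654 ka = 0.0000550 m/yr = 0.0550 mm/yr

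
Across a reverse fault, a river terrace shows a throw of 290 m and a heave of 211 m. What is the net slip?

net slip = √(throw² + heave²) = √(290² + 211²) = 359 m

359 m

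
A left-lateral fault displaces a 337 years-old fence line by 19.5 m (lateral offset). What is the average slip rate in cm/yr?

5.79 cm/yr

rate = 19.5 m / 337 years = 0.0579 m/yr = 5.79 cm/yr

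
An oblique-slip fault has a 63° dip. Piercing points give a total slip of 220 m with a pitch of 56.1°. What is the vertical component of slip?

dip-slip = net slip × sin(rake) = 220 m × sin(56.1°) = 182.6 m
throw = dip-slip × sin(dip) = 182.6 × sin(63°) = 163 m

163 m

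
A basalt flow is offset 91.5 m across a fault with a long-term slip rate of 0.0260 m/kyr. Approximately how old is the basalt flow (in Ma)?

age = offset / rate = 91.5 m / (0.0260 m/kyr) = 3.52e+06 yr = 3.52 Ma

3.52 Ma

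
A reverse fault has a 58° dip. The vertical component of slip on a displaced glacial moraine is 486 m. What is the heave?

304 m

heave = throw / tan(dip) = 486 / tan(58°) = 304 m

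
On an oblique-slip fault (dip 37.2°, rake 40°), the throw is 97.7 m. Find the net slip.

dip-slip = throw / sin(dip) = 97.7 / sin(37.2°) = 161.6 m
net slip = dip-slip / sin(rake) = 161.6 / sin(40°) = 251 m

251 m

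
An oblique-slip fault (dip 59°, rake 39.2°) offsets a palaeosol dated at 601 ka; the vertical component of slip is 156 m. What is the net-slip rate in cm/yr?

dip-slip = throw / sin(dip) = 156 / sin(59°) = 182 m
net slip = dip-slip / sin(rake) = 182 / sin(39.2°) = 288 m
rate = 288 m / 601 ka = 0.000479 m/yr = 0.0479 cm/yr

0.0479 cm/yr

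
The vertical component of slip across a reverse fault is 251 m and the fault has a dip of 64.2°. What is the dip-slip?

dip-slip = throw / sin(dip) = 251 / sin(64.2°) = 279 m

279 m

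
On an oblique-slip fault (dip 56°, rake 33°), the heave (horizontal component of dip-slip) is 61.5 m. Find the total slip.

dip-slip = heave / cos(dip) = 61.5 / cos(56°) = 110 m
net slip = dip-slip / sin(rake) = 110 / sin(33°) = 202 m

202 m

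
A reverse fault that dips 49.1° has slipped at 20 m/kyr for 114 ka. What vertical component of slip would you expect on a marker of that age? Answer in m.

dip-slip = rate × time = 20 m/kyr × 114 ka = 2280 m
throw = dip-slip × sin(dip) = 2280 × sin(49.1°) = 1720 m

1720 m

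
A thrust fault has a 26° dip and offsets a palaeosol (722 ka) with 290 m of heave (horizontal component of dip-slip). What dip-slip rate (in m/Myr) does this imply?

dip-slip = heave / cos(dip) = 290 m / cos(26°) = 322.7 m
rate = 322.7 m / 722 ka = 0.000447 m/yr = 447 m/Myr

447 m/Myr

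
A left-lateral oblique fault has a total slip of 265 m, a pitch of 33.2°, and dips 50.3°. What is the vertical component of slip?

dip-slip = net slip × sin(rake) = 265 m × sin(33.2°) = 145.1 m
throw = dip-slip × sin(dip) = 145.1 × sin(50.3°) = 112 m

112 m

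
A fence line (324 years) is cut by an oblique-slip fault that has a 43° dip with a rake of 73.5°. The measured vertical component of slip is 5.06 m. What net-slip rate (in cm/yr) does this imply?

2.39 cm/yr

dip-slip = throw / sin(dip) = 5.06 / sin(43°) = 7.419 m
net slip = dip-slip / sin(rake) = 7.419 / sin(73.5°) = 7.738 m
rate = 7.738 m / 324 years = 0.0239 m/yr = 2.39 cm/yr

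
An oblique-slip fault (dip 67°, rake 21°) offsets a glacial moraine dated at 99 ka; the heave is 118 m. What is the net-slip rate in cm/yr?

dip-slip = heave / cos(dip) = 118 / cos(67°) = 302 m
net slip = dip-slip / sin(rake) = 302 / sin(21°) = 842.7 m
rate = 842.7 m / 99 ka = 0.00851 m/yr = 0.851 cm/yr

0.851 cm/yr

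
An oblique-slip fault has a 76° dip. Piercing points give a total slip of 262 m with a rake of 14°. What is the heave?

15.3 m

dip-slip = net slip × sin(rake) = 262 m × sin(14°) = 63.38 m
heave = dip-slip × cos(dip) = 63.38 × cos(76°) = 15.3 m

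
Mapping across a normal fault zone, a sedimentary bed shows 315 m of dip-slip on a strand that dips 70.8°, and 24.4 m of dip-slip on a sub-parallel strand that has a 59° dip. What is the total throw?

throw_A = 315 × sin(70.8°) = 297.5 m
throw_B = 24.4 × sin(59°) = 20.91 m
total = 297.5 + 20.91 = 318 m

318 m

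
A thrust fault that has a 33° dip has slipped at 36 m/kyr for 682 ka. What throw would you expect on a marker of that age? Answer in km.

13.4 km

dip-slip = rate × time = 36 m/kyr × 682 ka = 24550 m
throw = dip-slip × sin(dip) = 24550 × sin(33°) = 13400 m = 13.4 km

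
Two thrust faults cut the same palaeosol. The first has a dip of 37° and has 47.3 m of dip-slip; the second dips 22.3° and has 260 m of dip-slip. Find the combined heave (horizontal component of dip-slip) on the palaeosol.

heave_A = 47.3 × cos(37°) = 37.78 m
heave_B = 260 × cos(22.3°) = 240.6 m
total = 37.78 + 240.6 = 278 m

278 m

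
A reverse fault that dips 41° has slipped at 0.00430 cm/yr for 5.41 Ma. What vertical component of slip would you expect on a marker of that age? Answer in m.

dip-slip = rate × time = 0.00430 cm/yr × 5.41 Ma = 232.6 m
throw = dip-slip × sin(dip) = 232.6 × sin(41°) = 153 m

153 m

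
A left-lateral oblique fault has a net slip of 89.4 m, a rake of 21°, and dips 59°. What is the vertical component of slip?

27.5 m

dip-slip = net slip × sin(rake) = 89.4 m × sin(21°) = 32.04 m
throw = dip-slip × sin(dip) = 32.04 × sin(59°) = 27.5 m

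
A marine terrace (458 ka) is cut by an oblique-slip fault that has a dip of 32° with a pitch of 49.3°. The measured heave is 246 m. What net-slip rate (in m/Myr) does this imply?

dip-slip = heave / cos(dip) = 246 / cos(32°) = 290.1 m
net slip = dip-slip / sin(rake) = 290.1 / sin(49.3°) = 382.6 m
rate = 382.6 m / 458 ka = 0.000835 m/yr = 835 m/Myr

835 m/Myr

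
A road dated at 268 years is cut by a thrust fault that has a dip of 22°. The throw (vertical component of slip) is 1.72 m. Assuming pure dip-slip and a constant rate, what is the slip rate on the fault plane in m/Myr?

17100 m/Myr

dip-slip = throw / sin(dip) = 1.72 m / sin(22°) = 4.591 m
rate = 4.591 m / 268 years = 0.0171 m/yr = 17100 m/Myr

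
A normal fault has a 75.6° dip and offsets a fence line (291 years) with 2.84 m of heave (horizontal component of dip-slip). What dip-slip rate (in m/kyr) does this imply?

39.2 m/kyr

dip-slip = heave / cos(dip) = 2.84 m / cos(75.6°) = 11.42 m
rate = 11.42 m / 291 years = 0.0392 m/yr = 39.2 m/kyr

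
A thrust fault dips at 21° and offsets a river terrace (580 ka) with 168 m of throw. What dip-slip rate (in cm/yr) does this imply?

0.0808 cm/yr

dip-slip = throw / sin(dip) = 168 m / sin(21°) = 468.8 m
rate = 468.8 m / 580 ka = 0.000808 m/yr = 0.0808 cm/yr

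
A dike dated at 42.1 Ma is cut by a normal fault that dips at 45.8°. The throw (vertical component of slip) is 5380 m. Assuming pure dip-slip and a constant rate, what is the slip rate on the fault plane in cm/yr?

dip-slip = throw / sin(dip) = 5380 m / sin(45.8°) = 7504 m
rate = 7504 m / 42.1 Ma = 0.000178 m/yr = 0.0178 cm/yr

0.0178 cm/yr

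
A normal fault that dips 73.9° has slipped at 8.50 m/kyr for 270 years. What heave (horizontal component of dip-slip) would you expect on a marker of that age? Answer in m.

0.636 m

dip-slip = rate × time = 8.50 m/kyr × 270 years = 2.295 m
heave = dip-slip × cos(dip) = 2.295 × cos(73.9°) = 0.636 m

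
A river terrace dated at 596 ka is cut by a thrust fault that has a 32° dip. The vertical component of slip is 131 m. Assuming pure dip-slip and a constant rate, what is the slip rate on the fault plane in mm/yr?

0.415 mm/yr

dip-slip = throw / sin(dip) = 131 m / sin(32°) = 247.2 m
rate = 247.2 m / 596 ka = 0.000415 m/yr = 0.415 mm/yr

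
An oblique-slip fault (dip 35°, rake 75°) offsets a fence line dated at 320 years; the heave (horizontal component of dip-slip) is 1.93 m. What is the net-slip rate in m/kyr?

dip-slip = heave / cos(dip) = 1.93 / cos(35°) = 2.356 m
net slip = dip-slip / sin(rake) = 2.356 / sin(75°) = 2.439 m
rate = 2.439 m / 320 years = 0.00762 m/yr = 7.62 m/kyr

7.62 m/kyr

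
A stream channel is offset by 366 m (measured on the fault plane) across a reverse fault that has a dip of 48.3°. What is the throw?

throw = dip-slip × sin(dip) = 366 m × sin(48.3°) = 273 m

273 m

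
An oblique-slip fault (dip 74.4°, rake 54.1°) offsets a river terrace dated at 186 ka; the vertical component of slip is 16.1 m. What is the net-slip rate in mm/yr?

dip-slip = throw / sin(dip) = 16.1 / sin(74.4°) = 16.72 m
net slip = dip-slip / sin(rake) = 16.72 / sin(54.1°) = 20.64 m
rate = 20.64 m / 186 ka = 0.000111 m/yr = 0.111 mm/yr

0.111 mm/yr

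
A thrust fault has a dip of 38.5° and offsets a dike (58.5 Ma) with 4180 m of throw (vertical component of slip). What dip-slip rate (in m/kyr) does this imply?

0.115 m/kyr

dip-slip = throw / sin(dip) = 4180 m / sin(38.5°) = 6715 m
rate = 6715 m / 58.5 Ma = 0.000115 m/yr = 0.115 m/kyr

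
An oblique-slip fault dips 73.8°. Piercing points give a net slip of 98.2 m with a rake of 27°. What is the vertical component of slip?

42.8 m

dip-slip = net slip × sin(rake) = 98.2 m × sin(27°) = 44.58 m
throw = dip-slip × sin(dip) = 44.58 × sin(73.8°) = 42.8 m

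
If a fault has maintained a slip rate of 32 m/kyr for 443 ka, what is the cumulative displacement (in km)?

slip = rate × time = 32 m/kyr × 443 ka = 14200 m = 14.2 km

14.2 km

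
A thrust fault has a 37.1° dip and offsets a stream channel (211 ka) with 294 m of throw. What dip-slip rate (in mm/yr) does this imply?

dip-slip = throw / sin(dip) = 294 m / sin(37.1°) = 487.4 m
rate = 487.4 m / 211 ka = 0.00231 m/yr = 2.31 mm/yr

2.31 mm/yr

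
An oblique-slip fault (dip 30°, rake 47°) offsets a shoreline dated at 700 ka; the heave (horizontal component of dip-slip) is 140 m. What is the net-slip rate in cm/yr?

0.0316 cm/yr

dip-slip = heave / cos(dip) = 140 / cos(30°) = 161.7 m
net slip = dip-slip / sin(rake) = 161.7 / sin(47°) = 221 m
rate = 221 m / 700 ka = 0.000316 m/yr = 0.0316 cm/yr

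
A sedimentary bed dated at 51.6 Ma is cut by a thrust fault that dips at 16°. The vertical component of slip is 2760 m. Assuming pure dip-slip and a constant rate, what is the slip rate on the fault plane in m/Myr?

dip-slip = throw / sin(dip) = 2760 m / sin(16°) = 10010 m
rate = 10010 m / 51.6 Ma = 0.000194 m/yr = 194 m/Myr

194 m/Myr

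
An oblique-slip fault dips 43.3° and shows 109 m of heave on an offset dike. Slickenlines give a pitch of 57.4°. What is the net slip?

178 m

dip-slip = heave / cos(dip) = 109 / cos(43.3°) = 149.8 m
net slip = dip-slip / sin(rake) = 149.8 / sin(57.4°) = 178 m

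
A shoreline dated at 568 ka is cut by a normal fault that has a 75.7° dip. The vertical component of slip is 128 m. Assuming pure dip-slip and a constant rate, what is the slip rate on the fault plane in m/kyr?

dip-slip = throw / sin(dip) = 128 m / sin(75.7°) = 132.1 m
rate = 132.1 m / 568 ka = 0.000233 m/yr = 0.233 m/kyr

0.233 m/kyr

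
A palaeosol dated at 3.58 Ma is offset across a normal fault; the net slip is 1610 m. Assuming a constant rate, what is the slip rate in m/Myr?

rate = 1610 m / 3.58 Ma = 0.000450 m/yr = 450 m/Myr

450 m/Myr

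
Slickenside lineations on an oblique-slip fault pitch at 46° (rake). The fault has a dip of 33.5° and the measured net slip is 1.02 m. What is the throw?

0.405 m

dip-slip = net slip × sin(rake) = 1.02 m × sin(46°) = 0.7337 m
throw = dip-slip × sin(dip) = 0.7337 × sin(33.5°) = 0.405 m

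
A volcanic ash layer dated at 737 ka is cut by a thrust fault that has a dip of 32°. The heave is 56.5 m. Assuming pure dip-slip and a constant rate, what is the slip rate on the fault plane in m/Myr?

90.4 m/Myr

dip-slip = heave / cos(dip) = 56.5 m / cos(32°) = 66.62 m
rate = 66.62 m / 737 ka = 0.0000904 m/yr = 90.4 m/Myr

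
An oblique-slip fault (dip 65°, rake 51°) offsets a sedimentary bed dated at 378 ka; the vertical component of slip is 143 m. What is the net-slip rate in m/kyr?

dip-slip = throw / sin(dip) = 143 / sin(65°) = 157.8 m
net slip = dip-slip / sin(rake) = 157.8 / sin(51°) = 203 m
rate = 203 m / 378 ka = 0.000537 m/yr = 0.537 m/kyr

0.537 m/kyr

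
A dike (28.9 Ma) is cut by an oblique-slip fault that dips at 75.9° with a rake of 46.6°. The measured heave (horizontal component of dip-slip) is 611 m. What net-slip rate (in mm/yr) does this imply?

dip-slip = heave / cos(dip) = 611 / cos(75.9°) = 2508 m
net slip = dip-slip / sin(rake) = 2508 / sin(46.6°) = 3452 m
rate = 3452 m / 28.9 Ma = 0.000119 m/yr = 0.119 mm/yr

0.119 mm/yr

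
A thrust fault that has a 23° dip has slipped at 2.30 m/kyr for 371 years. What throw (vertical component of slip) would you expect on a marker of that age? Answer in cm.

33.3 cm

dip-slip = rate × time = 2.30 m/kyr × 371 years = 0.8533 m
throw = dip-slip × sin(dip) = 0.8533 × sin(23°) = 0.333 m = 33.3 cm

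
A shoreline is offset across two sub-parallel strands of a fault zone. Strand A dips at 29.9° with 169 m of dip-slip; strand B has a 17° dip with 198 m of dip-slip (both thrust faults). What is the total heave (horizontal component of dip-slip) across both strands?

heave_A = 169 × cos(29.9°) = 146.5 m
heave_B = 198 × cos(17°) = 189.3 m
total = 146.5 + 189.3 = 336 m

336 m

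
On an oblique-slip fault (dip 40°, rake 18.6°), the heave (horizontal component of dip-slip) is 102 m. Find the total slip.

dip-slip = heave / cos(dip) = 102 / cos(40°) = 133.2 m
net slip = dip-slip / sin(rake) = 133.2 / sin(18.6°) = 417 m

417 m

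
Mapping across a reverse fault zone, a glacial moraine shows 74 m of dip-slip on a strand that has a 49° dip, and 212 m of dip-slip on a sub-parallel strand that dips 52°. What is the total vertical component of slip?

223 m

throw_A = 74 × sin(49°) = 55.85 m
throw_B = 212 × sin(52°) = 167.1 m
total = 55.85 + 167.1 = 223 m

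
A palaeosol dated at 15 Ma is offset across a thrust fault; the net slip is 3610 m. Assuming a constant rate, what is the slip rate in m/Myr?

rate = 3610 m / 15 Ma = 0.000241 m/yr = 241 m/Myr

241 m/Myr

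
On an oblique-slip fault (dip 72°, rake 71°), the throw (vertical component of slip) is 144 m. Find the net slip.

dip-slip = throw / sin(dip) = 144 / sin(72°) = 151.4 m
net slip = dip-slip / sin(rake) = 151.4 / sin(71°) = 160 m

160 m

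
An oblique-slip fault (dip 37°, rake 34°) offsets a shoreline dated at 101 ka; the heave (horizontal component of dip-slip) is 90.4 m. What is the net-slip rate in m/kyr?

dip-slip = heave / cos(dip) = 90.4 / cos(37°) = 113.2 m
net slip = dip-slip / sin(rake) = 113.2 / sin(34°) = 202.4 m
rate = 202.4 m / 101 ka = 0.00200 m/yr = 2 m/kyr

2 m/kyr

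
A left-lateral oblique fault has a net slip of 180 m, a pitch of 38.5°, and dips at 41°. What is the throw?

dip-slip = net slip × sin(rake) = 180 m × sin(38.5°) = 112.1 m
throw = dip-slip × sin(dip) = 112.1 × sin(41°) = 73.5 m

73.5 m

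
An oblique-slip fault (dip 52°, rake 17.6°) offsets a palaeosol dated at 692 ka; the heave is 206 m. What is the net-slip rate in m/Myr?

1600 m/Myr

dip-slip = heave / cos(dip) = 206 / cos(52°) = 334.6 m
net slip = dip-slip / sin(rake) = 334.6 / sin(17.6°) = 1107 m
rate = 1107 m / 692 ka = 0.00160 m/yr = 1600 m/Myr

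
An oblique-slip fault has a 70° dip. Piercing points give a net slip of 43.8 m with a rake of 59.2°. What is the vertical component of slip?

35.4 m

dip-slip = net slip × sin(rake) = 43.8 m × sin(59.2°) = 37.62 m
throw = dip-slip × sin(dip) = 37.62 × sin(70°) = 35.4 m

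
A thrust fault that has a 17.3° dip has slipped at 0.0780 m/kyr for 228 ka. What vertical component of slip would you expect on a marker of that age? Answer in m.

5.29 m

dip-slip = rate × time = 0.0780 m/kyr × 228 ka = 17.78 m
throw = dip-slip × sin(dip) = 17.78 × sin(17.3°) = 5.29 m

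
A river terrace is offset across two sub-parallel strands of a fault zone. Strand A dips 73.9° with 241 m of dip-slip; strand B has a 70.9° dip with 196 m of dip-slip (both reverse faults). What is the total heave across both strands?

131 m

heave_A = 241 × cos(73.9°) = 66.83 m
heave_B = 196 × cos(70.9°) = 64.13 m
total = 66.83 + 64.13 = 131 m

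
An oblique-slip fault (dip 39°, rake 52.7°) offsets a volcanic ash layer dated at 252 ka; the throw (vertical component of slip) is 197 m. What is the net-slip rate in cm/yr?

dip-slip = throw / sin(dip) = 197 / sin(39°) = 313 m
net slip = dip-slip / sin(rake) = 313 / sin(52.7°) = 393.5 m
rate = 393.5 m / 252 ka = 0.00156 m/yr = 0.156 cm/yr

0.156 cm/yr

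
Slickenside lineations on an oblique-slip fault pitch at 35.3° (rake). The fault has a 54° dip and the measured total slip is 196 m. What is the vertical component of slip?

dip-slip = net slip × sin(rake) = 196 m × sin(35.3°) = 113.3 m
throw = dip-slip × sin(dip) = 113.3 × sin(54°) = 91.6 m

91.6 m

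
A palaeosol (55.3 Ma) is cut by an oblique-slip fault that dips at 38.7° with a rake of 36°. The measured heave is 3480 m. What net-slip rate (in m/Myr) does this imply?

dip-slip = heave / cos(dip) = 3480 / cos(38.7°) = 4459 m
net slip = dip-slip / sin(rake) = 4459 / sin(36°) = 7586 m
rate = 7586 m / 55.3 Ma = 0.000137 m/yr = 137 m/Myr

137 m/Myr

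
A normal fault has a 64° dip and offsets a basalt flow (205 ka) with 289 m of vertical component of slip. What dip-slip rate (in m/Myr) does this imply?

dip-slip = throw / sin(dip) = 289 m / sin(64°) = 321.5 m
rate = 321.5 m / 205 ka = 0.00157 m/yr = 1570 m/Myr

1570 m/Myr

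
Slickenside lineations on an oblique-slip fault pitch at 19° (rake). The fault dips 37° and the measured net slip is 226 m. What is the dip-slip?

73.6 m

dip-slip = net slip × sin(rake) = 226 m × sin(19°) = 73.6 m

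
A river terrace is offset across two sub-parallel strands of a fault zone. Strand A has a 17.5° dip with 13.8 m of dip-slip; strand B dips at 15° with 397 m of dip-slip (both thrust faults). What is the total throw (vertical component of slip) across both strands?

throw_A = 13.8 × sin(17.5°) = 4.150 m
throw_B = 397 × sin(15°) = 102.8 m
total = 4.150 + 102.8 = 107 m

107 m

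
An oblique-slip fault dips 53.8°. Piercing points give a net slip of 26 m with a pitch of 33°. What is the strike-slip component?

21.8 m

strike-slip = net slip × cos(rake) = 26 m × cos(33°) = 21.8 m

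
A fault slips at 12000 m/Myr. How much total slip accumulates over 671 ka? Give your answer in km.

slip = rate × time = 12000 m/Myr × 671 ka = 8050 m = 8.05 km

8.05 km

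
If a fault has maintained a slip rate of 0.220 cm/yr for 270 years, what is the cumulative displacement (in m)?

slip = rate × time = 0.220 cm/yr × 270 years = 0.594 m

0.594 m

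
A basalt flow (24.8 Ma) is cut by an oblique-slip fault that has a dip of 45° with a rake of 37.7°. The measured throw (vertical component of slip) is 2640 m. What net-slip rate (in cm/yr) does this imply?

0.0246 cm/yr

dip-slip = throw / sin(dip) = 2640 / sin(45°) = 3734 m
net slip = dip-slip / sin(rake) = 3734 / sin(37.7°) = 6105 m
rate = 6105 m / 24.8 Ma = 0.000246 m/yr = 0.0246 cm/yr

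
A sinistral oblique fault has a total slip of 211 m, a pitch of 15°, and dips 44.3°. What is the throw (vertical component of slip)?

dip-slip = net slip × sin(rake) = 211 m × sin(15°) = 54.61 m
throw = dip-slip × sin(dip) = 54.61 × sin(44.3°) = 38.1 m

38.1 m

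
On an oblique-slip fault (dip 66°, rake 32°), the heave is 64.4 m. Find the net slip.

299 m

dip-slip = heave / cos(dip) = 64.4 / cos(66°) = 158.3 m
net slip = dip-slip / sin(rake) = 158.3 / sin(32°) = 299 m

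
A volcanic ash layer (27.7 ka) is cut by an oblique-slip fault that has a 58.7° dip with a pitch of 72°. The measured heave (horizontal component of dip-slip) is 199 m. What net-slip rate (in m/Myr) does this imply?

14500 m/Myr

dip-slip = heave / cos(dip) = 199 / cos(58.7°) = 383 m
net slip = dip-slip / sin(rake) = 383 / sin(72°) = 402.8 m
rate = 402.8 m / 27.7 ka = 0.0145 m/yr = 14500 m/Myr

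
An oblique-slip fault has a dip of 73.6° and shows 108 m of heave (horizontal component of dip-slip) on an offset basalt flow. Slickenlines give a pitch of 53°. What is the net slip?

479 m

dip-slip = heave / cos(dip) = 108 / cos(73.6°) = 382.5 m
net slip = dip-slip / sin(rake) = 382.5 / sin(53°) = 479 m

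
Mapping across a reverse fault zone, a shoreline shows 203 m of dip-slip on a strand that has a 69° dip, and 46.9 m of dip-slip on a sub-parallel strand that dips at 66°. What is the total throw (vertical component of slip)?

232 m

throw_A = 203 × sin(69°) = 189.5 m
throw_B = 46.9 × sin(66°) = 42.85 m
total = 189.5 + 42.85 = 232 m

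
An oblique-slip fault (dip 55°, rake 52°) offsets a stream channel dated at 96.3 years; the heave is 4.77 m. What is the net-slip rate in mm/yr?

110 mm/yr

dip-slip = heave / cos(dip) = 4.77 / cos(55°) = 8.316 m
net slip = dip-slip / sin(rake) = 8.316 / sin(52°) = 10.55 m
rate = 10.55 m / 96.3 years = 0.110 m/yr = 110 mm/yr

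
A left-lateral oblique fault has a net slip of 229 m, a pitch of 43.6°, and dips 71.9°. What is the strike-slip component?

strike-slip = net slip × cos(rake) = 229 m × cos(43.6°) = 166 m

166 m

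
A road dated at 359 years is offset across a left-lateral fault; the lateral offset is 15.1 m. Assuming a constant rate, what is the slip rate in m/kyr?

42.1 m/kyr

rate = 15.1 m / 359 years = 0.0421 m/yr = 42.1 m/kyr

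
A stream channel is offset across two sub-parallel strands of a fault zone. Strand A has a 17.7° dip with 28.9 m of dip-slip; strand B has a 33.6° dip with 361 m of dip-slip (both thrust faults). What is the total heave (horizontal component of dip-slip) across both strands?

heave_A = 28.9 × cos(17.7°) = 27.53 m
heave_B = 361 × cos(33.6°) = 300.7 m
total = 27.53 + 300.7 = 328 m

328 m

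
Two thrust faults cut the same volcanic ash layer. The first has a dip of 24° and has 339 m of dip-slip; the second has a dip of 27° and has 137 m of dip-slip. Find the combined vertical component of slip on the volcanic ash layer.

200 m

throw_A = 339 × sin(24°) = 137.9 m
throw_B = 137 × sin(27°) = 62.20 m
total = 137.9 + 62.20 = 200 m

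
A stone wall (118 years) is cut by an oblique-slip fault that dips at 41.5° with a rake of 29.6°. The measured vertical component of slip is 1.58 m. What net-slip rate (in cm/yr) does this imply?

4.09 cm/yr

dip-slip = throw / sin(dip) = 1.58 / sin(41.5°) = 2.384 m
net slip = dip-slip / sin(rake) = 2.384 / sin(29.6°) = 4.827 m
rate = 4.827 m / 118 years = 0.0409 m/yr = 4.09 cm/yr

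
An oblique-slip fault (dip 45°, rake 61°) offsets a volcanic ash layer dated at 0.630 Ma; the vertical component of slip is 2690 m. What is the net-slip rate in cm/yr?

dip-slip = throw / sin(dip) = 2690 / sin(45°) = 3804 m
net slip = dip-slip / sin(rake) = 3804 / sin(61°) = 4350 m
rate = 4350 m / 0.630 Ma = 0.00690 m/yr = 0.690 cm/yr

0.690 cm/yr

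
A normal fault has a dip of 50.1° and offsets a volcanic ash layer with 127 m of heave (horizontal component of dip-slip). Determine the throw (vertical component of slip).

throw = heave × tan(dip) = 127 × tan(50.1°) = 152 m

152 m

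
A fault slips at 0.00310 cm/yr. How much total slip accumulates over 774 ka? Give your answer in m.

slip = rate × time = 0.00310 cm/yr × 774 ka = 24 m

24 m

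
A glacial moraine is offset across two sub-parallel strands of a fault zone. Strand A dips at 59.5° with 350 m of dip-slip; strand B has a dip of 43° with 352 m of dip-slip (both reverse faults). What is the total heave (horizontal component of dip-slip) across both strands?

435 m

heave_A = 350 × cos(59.5°) = 177.6 m
heave_B = 352 × cos(43°) = 257.4 m
total = 177.6 + 257.4 = 435 m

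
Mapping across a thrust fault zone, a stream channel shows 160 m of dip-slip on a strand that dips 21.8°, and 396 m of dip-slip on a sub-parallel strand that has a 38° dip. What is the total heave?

heave_A = 160 × cos(21.8°) = 148.6 m
heave_B = 396 × cos(38°) = 312.1 m
total = 148.6 + 312.1 = 461 m

461 m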